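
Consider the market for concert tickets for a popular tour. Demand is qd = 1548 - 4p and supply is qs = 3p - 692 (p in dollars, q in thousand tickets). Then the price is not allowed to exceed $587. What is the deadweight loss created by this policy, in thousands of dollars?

Equilibrium: 1548 - 4p = 3p - 692, so 2240 = 7p and p* = 320, q* = 268.
Since 587 is above p* = 320, the ceiling does not bind and the free-market outcome prevails.
Since the control does not bind, no trades are prevented and deadweight loss is zero.

0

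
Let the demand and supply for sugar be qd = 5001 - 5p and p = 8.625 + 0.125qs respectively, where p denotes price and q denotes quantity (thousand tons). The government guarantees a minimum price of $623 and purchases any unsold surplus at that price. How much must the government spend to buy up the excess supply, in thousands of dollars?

1887067

Rearranging supply gives qs = 8p - 69. Without the control the market clears where 5001 - 5p = 8p - 69, i.e. p* = 390 and q* = 3051.
The floor of 623 is above the equilibrium price 390, so it binds.
At p = 623: qd = 5001 - 5·623 = 1886 and qs = 8·623 - 69 = 4915.
Surplus = qs - qd = 3029.
Government expenditure = surplus × support price = 3029 × 623 = 1887067.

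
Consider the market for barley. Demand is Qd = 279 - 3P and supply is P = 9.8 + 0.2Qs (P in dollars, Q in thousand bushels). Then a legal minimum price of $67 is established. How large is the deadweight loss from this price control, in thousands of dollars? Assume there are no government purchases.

Rearranging supply gives Qs = 5P - 49. In a free market, 279 - 3P = 5P - 49 gives the equilibrium P* = 41, Q* = 156.
Because the floor (67) lies above the market-clearing price, it is binding.
At P = 67: Qd = 279 - 3·67 = 78 and Qs = 5·67 - 49 = 286.
Quantity traded falls to 78. At Q = 78 the demand price is (279 - 78)/3 = 67 and the supply price is (49 + 78)/5 = 25.4.
Deadweight loss = ½ · (67 - 25.4) · (156 - 78) = ½ · 41.6 · 78 = 1622.4.

1622.4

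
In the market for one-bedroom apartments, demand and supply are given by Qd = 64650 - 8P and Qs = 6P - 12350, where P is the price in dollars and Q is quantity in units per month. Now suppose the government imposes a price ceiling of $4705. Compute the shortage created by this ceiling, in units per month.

11130

Setting quantity demanded equal to quantity supplied, 64650 - 8P = 6P - 12350, gives P* = 5500 and Q* = 20650.
Since 4705 < 5500, the ceiling is binding.
At P = 4705: Qd = 64650 - 8·4705 = 27010 and Qs = 6·4705 - 12350 = 15880.
Shortage = Qd - Qs = 27010 - 15880 = 11130.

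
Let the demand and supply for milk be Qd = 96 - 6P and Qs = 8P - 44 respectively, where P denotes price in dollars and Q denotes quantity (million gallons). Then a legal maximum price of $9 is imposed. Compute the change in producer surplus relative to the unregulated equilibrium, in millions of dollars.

-32

Setting quantity demanded equal to quantity supplied, 96 - 6P = 8P - 44, gives P* = 10 and Q* = 36.
Since 9 < 10, the ceiling is binding.
At P = 9: Qd = 96 - 6·9 = 42 and Qs = 8·9 - 44 = 28.
Producer surplus without the control is ½ · (10 - 5.5) · 36 = 81.
With the ceiling, producers sell 28 units at 9, so PS = ½ · (9 - 5.5) · 28 = 49.
Change in producer surplus = 49 - 81 = -32.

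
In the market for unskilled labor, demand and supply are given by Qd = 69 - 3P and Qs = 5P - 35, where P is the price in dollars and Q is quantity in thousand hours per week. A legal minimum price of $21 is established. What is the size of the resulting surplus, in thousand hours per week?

64

Without the control the market clears where 69 - 3P = 5P - 35, i.e. P* = 13 and Q* = 30.
The floor of 21 is above the equilibrium price 13, so it binds.
At P = 21: Qd = 69 - 3·21 = 6 and Qs = 5·21 - 35 = 70.
Surplus = Qs - Qd = 70 - 6 = 64.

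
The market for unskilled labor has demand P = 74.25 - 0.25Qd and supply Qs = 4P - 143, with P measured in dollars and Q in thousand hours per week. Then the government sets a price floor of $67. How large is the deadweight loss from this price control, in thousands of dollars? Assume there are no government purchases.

576

Rearranging demand gives Qd = 297 - 4P. In a free market, 297 - 4P = 4P - 143 gives the equilibrium P* = 55, Q* = 77.
The floor of 67 is above the equilibrium price 55, so it binds.
At P = 67: Qd = 297 - 4·67 = 29 and Qs = 4·67 - 143 = 125.
Quantity traded falls to 29. At Q = 29 the demand price is (297 - 29)/4 = 67 and the supply price is (143 + 29)/4 = 43.
Deadweight loss = ½ · (67 - 43) · (77 - 29) = ½ · 24 · 48 = 576.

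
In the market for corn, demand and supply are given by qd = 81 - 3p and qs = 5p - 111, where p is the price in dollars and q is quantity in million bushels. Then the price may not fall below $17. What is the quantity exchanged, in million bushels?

9

Without the control the market clears where 81 - 3p = 5p - 111, i.e. p* = 24 and q* = 9.
The floor of 17 is below the equilibrium price 24, so it is not binding; the market clears at p* = 24, q* = 9.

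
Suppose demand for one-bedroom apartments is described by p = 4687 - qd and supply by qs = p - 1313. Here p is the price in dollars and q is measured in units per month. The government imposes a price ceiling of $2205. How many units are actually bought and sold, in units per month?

Rearranging demand gives qd = 4687 - p. Without the control the market clears where 4687 - p = p - 1313, i.e. p* = 3000 and q* = 1687.
Because the ceiling (2205) lies below the market-clearing price, it is binding.
At p = 2205: qd = 4687 - 2205 = 2482 and qs = 2205 - 1313 = 892.
The quantity actually transacted is the short side, supply: 892.

892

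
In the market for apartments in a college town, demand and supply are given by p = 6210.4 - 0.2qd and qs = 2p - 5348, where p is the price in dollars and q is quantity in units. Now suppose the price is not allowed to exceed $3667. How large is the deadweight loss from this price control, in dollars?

Rearranging demand gives qd = 31052 - 5p. Setting quantity demanded equal to quantity supplied, 31052 - 5p = 2p - 5348, gives p* = 5200 and q* = 5052.
Because the ceiling (3667) lies below the market-clearing price, it is binding.
At p = 3667: qd = 31052 - 5·3667 = 12717 and qs = 2·3667 - 5348 = 1986.
Quantity traded falls to 1986. At q = 1986 the demand price is (31052 - 1986)/5 = 5813.2 and the supply price is (5348 + 1986)/2 = 3667.
Deadweight loss = ½ · (5813.2 - 3667) · (5052 - 1986) = ½ · 2146.2 · 3066 = 3290124.6.

3290124.6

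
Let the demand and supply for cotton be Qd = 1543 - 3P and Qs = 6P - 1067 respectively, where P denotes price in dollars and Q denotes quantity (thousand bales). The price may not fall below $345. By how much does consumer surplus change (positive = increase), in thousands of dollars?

Setting quantity demanded equal to quantity supplied, 1543 - 3P = 6P - 1067, gives P* = 290 and Q* = 673.
Since 345 > 290, the floor is binding.
At P = 345: Qd = 1543 - 3·345 = 508 and Qs = 6·345 - 1067 = 1003.
Consumer surplus without the control is ½ · (1543/3 - 290) · 673 = 452929/6.
With the floor, consumers buy 508 units at 345, so CS = ½ · (1543/3 - 345) · 508 = 129032/3.
Change in consumer surplus = 129032/3 - 452929/6 = -32477.5.

-32477.5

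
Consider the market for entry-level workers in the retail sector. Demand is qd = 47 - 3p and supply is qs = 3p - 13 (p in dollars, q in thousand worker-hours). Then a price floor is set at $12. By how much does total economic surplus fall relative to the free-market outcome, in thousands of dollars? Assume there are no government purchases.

12

Equilibrium: 47 - 3p = 3p - 13, so 60 = 6p and p* = 10, q* = 17.
Because the floor (12) lies above the market-clearing price, it is binding.
At p = 12: qd = 47 - 3·12 = 11 and qs = 3·12 - 13 = 23.
Quantity traded falls to 11. At q = 11 the demand price is (47 - 11)/3 = 12 and the supply price is (13 + 11)/3 = 8.
Deadweight loss = ½ · (12 - 8) · (17 - 11) = ½ · 4 · 6 = 12.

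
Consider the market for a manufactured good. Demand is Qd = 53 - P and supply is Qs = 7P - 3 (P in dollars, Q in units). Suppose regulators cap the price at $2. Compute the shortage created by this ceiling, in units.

40

Without the control the market clears where 53 - P = 7P - 3, i.e. P* = 7 and Q* = 46.
Since 2 < 7, the ceiling is binding.
At P = 2: Qd = 53 - 2 = 51 and Qs = 7·2 - 3 = 11.
Shortage = Qd - Qs = 51 - 11 = 40.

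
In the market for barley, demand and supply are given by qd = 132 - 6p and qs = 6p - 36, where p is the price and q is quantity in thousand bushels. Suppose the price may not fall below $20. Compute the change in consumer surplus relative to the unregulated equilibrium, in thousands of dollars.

Equilibrium: 132 - 6p = 6p - 36, so 168 = 12p and p* = 14, q* = 48.
Since 20 > 14, the floor is binding.
At p = 20: qd = 132 - 6·20 = 12 and qs = 6·20 - 36 = 84.
Consumer surplus without the control is ½ · (22 - 14) · 48 = 192.
With the floor, consumers buy 12 units at 20, so CS = ½ · (22 - 20) · 12 = 12.
Change in consumer surplus = 12 - 192 = -180.

-180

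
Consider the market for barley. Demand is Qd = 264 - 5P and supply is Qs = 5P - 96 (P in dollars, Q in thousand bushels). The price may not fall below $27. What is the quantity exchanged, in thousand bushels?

84

Without the control the market clears where 264 - 5P = 5P - 96, i.e. P* = 36 and Q* = 84.
Since 27 is below P* = 36, the floor does not bind and the free-market outcome prevails.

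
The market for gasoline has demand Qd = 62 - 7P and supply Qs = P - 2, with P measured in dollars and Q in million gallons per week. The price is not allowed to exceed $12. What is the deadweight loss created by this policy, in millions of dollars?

In a free market, 62 - 7P = P - 2 gives the equilibrium P* = 8, Q* = 6.
The ceiling of 12 is above the equilibrium price 8, so it is not binding; the market clears at P* = 8, Q* = 6.
Since the control does not bind, no trades are prevented and deadweight loss is zero.

0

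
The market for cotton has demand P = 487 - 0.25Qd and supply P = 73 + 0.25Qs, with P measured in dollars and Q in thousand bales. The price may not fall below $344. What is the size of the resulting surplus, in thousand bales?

512

Rearranging demand gives Qd = 1948 - 4P; rearranging supply gives Qs = 4P - 292. Setting quantity demanded equal to quantity supplied, 1948 - 4P = 4P - 292, gives P* = 280 and Q* = 828.
The floor of 344 is above the equilibrium price 280, so it binds.
At P = 344: Qd = 1948 - 4·344 = 572 and Qs = 4·344 - 292 = 1084.
Surplus = Qs - Qd = 1084 - 572 = 512.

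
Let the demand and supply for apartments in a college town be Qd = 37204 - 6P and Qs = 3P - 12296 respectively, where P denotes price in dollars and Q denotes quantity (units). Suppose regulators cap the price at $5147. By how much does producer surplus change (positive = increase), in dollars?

-1297098.5

Without the control the market clears where 37204 - 6P = 3P - 12296, i.e. P* = 5500 and Q* = 4204.
Because the ceiling (5147) lies below the market-clearing price, it is binding.
At P = 5147: Qd = 37204 - 6·5147 = 6322 and Qs = 3·5147 - 12296 = 3145.
Producer surplus without the control is ½ · (5500 - 12296/3) · 4204 = 8836808/3.
With the ceiling, producers sell 3145 units at 5147, so PS = ½ · (5147 - 12296/3) · 3145 = 9891025/6.
Change in producer surplus = 9891025/6 - 8836808/3 = -1297098.5.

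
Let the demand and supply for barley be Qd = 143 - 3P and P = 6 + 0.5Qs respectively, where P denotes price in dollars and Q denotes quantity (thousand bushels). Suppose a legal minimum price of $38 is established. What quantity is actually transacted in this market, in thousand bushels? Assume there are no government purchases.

Rearranging supply gives Qs = 2P - 12. Equilibrium: 143 - 3P = 2P - 12, so 155 = 5P and P* = 31, Q* = 50.
Because the floor (38) lies above the market-clearing price, it is binding.
At P = 38: Qd = 143 - 3·38 = 29 and Qs = 2·38 - 12 = 64.
The quantity actually transacted is the short side, demand: 29.

29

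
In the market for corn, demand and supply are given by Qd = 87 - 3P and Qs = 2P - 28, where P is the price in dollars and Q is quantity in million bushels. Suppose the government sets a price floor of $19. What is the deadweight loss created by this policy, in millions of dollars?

0

In a free market, 87 - 3P = 2P - 28 gives the equilibrium P* = 23, Q* = 18.
Since 19 is below P* = 23, the floor does not bind and the free-market outcome prevails.
Since the control does not bind, no trades are prevented and deadweight loss is zero.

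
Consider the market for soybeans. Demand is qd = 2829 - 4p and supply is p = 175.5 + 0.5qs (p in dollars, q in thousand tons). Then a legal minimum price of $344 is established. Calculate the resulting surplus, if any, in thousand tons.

Rearranging supply gives qs = 2p - 351. Without the control the market clears where 2829 - 4p = 2p - 351, i.e. p* = 530 and q* = 709.
The floor of 344 is below the equilibrium price 530, so it is not binding; the market clears at p* = 530, q* = 709.
Since the control does not bind, there is no surplus.

0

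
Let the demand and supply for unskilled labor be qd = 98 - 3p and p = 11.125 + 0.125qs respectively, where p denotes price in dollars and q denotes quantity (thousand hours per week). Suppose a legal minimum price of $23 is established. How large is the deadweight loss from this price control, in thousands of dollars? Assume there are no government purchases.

74.25

Rearranging supply gives qs = 8p - 89. Equilibrium: 98 - 3p = 8p - 89, so 187 = 11p and p* = 17, q* = 47.
The floor of 23 is above the equilibrium price 17, so it binds.
At p = 23: qd = 98 - 3·23 = 29 and qs = 8·23 - 89 = 95.
Quantity traded falls to 29. At q = 29 the demand price is (98 - 29)/3 = 23 and the supply price is (89 + 29)/8 = 14.75.
Deadweight loss = ½ · (23 - 14.75) · (47 - 29) = ½ · 8.25 · 18 = 74.25.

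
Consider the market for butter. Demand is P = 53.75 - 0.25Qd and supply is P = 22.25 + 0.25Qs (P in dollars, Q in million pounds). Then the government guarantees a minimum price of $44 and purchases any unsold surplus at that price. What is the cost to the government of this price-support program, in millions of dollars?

2112

Rearranging demand gives Qd = 215 - 4P; rearranging supply gives Qs = 4P - 89. In a free market, 215 - 4P = 4P - 89 gives the equilibrium P* = 38, Q* = 63.
The floor of 44 is above the equilibrium price 38, so it binds.
At P = 44: Qd = 215 - 4·44 = 39 and Qs = 4·44 - 89 = 87.
Surplus = Qs - Qd = 48.
Government expenditure = surplus × support price = 48 × 44 = 2112.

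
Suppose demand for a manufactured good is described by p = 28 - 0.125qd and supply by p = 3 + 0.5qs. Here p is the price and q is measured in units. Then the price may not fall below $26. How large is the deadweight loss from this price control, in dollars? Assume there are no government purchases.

180

Rearranging demand gives qd = 224 - 8p; rearranging supply gives qs = 2p - 6. Equilibrium: 224 - 8p = 2p - 6, so 230 = 10p and p* = 23, q* = 40.
Since 26 > 23, the floor is binding.
At p = 26: qd = 224 - 8·26 = 16 and qs = 2·26 - 6 = 46.
Quantity traded falls to 16. At q = 16 the demand price is (224 - 16)/8 = 26 and the supply price is (6 + 16)/2 = 11.
Deadweight loss = ½ · (26 - 11) · (40 - 16) = ½ · 15 · 24 = 180.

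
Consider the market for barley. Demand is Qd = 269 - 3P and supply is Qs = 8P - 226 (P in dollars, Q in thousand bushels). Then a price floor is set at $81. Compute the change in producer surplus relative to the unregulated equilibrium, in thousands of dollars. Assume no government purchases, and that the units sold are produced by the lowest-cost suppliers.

207

In a free market, 269 - 3P = 8P - 226 gives the equilibrium P* = 45, Q* = 134.
Because the floor (81) lies above the market-clearing price, it is binding.
At P = 81: Qd = 269 - 3·81 = 26 and Qs = 8·81 - 226 = 422.
Producer surplus without the control is ½ · (45 - 28.25) · 134 = 1122.25.
With the floor, 26 units are sold at 81. The supply price at Q = 26 is 31.5, so PS = ½ · [(81 - 28.25) + (81 - 31.5)] · 26 = 1329.25.
Change in producer surplus = 1329.25 - 1122.25 = 207.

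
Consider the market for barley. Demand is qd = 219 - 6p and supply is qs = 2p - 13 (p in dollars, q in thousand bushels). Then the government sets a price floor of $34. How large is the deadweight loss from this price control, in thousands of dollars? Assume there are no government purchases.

In a free market, 219 - 6p = 2p - 13 gives the equilibrium p* = 29, q* = 45.
Because the floor (34) lies above the market-clearing price, it is binding.
At p = 34: qd = 219 - 6·34 = 15 and qs = 2·34 - 13 = 55.
Quantity traded falls to 15. At q = 15 the demand price is (219 - 15)/6 = 34 and the supply price is (13 + 15)/2 = 14.
Deadweight loss = ½ · (34 - 14) · (45 - 15) = ½ · 20 · 30 = 300.

300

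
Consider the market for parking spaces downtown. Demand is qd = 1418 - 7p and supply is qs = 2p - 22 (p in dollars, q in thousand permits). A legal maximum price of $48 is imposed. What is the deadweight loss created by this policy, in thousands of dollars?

In a free market, 1418 - 7p = 2p - 22 gives the equilibrium p* = 160, q* = 298.
The ceiling of 48 is below the equilibrium price 160, so it binds.
At p = 48: qd = 1418 - 7·48 = 1082 and qs = 2·48 - 22 = 74.
Quantity traded falls to 74. At q = 74 the demand price is (1418 - 74)/7 = 192 and the supply price is (22 + 74)/2 = 48.
Deadweight loss = ½ · (192 - 48) · (298 - 74) = ½ · 144 · 224 = 16128.

16128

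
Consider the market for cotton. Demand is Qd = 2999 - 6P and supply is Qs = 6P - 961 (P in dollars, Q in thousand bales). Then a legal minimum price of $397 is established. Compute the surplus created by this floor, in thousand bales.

804

Without the control the market clears where 2999 - 6P = 6P - 961, i.e. P* = 330 and Q* = 1019.
Since 397 > 330, the floor is binding.
At P = 397: Qd = 2999 - 6·397 = 617 and Qs = 6·397 - 961 = 1421.
Surplus = Qs - Qd = 1421 - 617 = 804.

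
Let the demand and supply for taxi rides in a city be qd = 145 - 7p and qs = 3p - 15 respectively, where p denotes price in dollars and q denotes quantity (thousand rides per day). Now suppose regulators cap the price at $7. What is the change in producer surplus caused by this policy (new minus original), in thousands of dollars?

Without the control the market clears where 145 - 7p = 3p - 15, i.e. p* = 16 and q* = 33.
The ceiling of 7 is below the equilibrium price 16, so it binds.
At p = 7: qd = 145 - 7·7 = 96 and qs = 3·7 - 15 = 6.
Producer surplus without the control is ½ · (16 - 5) · 33 = 181.5.
With the ceiling, producers sell 6 units at 7, so PS = ½ · (7 - 5) · 6 = 6.
Change in producer surplus = 6 - 181.5 = -175.5.

-175.5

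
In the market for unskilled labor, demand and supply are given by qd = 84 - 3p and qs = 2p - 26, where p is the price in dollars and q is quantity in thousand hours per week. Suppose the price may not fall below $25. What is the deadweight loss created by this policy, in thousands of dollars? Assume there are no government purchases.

33.75

Without the control the market clears where 84 - 3p = 2p - 26, i.e. p* = 22 and q* = 18.
Because the floor (25) lies above the market-clearing price, it is binding.
At p = 25: qd = 84 - 3·25 = 9 and qs = 2·25 - 26 = 24.
Quantity traded falls to 9. At q = 9 the demand price is (84 - 9)/3 = 25 and the supply price is (26 + 9)/2 = 17.5.
Deadweight loss = ½ · (25 - 17.5) · (18 - 9) = ½ · 7.5 · 9 = 33.75.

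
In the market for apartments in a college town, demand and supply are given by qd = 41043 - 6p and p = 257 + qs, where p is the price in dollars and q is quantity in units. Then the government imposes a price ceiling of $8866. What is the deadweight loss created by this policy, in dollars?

Rearranging supply gives qs = p - 257. Equilibrium: 41043 - 6p = p - 257, so 41300 = 7p and p* = 5900, q* = 5643.
Since 8866 is above p* = 5900, the ceiling does not bind and the free-market outcome prevails.
Since the control does not bind, no trades are prevented and deadweight loss is zero.

0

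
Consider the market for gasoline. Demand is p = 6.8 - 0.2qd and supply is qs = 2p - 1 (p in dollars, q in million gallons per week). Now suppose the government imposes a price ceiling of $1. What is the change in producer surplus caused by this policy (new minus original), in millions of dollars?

-20

Rearranging demand gives qd = 34 - 5p. Setting quantity demanded equal to quantity supplied, 34 - 5p = 2p - 1, gives p* = 5 and q* = 9.
Since 1 < 5, the ceiling is binding.
At p = 1: qd = 34 - 5·1 = 29 and qs = 2·1 - 1 = 1.
Producer surplus without the control is ½ · (5 - 0.5) · 9 = 20.25.
With the ceiling, producers sell 1 units at 1, so PS = ½ · (1 - 0.5) · 1 = 0.25.
Change in producer surplus = 0.25 - 20.25 = -20.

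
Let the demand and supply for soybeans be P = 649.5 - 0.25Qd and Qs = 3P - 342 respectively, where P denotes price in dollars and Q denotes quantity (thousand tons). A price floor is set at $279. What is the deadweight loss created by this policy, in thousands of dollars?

0

Rearranging demand gives Qd = 2598 - 4P. Without the control the market clears where 2598 - 4P = 3P - 342, i.e. P* = 420 and Q* = 918.
Since 279 is below P* = 420, the floor does not bind and the free-market outcome prevails.
Since the control does not bind, no trades are prevented and deadweight loss is zero.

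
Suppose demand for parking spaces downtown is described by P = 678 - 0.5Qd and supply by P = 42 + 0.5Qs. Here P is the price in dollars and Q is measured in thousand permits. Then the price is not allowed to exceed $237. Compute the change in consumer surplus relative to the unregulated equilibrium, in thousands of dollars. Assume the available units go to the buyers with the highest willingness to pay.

Rearranging demand gives Qd = 1356 - 2P; rearranging supply gives Qs = 2P - 84. Equilibrium: 1356 - 2P = 2P - 84, so 1440 = 4P and P* = 360, Q* = 636.
The ceiling of 237 is below the equilibrium price 360, so it binds.
At P = 237: Qd = 1356 - 2·237 = 882 and Qs = 2·237 - 84 = 390.
Consumer surplus without the control is ½ · (678 - 360) · 636 = 101124.
With the ceiling, 390 units are sold at 237 (assume they go to the highest-value buyers). The demand price at Q = 390 is 483, so CS = ½ · [(678 - 237) + (483 - 237)] · 390 = 133965.
Change in consumer surplus = 133965 - 101124 = 32841.

32841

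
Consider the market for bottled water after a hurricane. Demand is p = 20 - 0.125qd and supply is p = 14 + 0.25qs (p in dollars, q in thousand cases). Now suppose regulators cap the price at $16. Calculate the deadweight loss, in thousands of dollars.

12

Rearranging demand gives qd = 160 - 8p; rearranging supply gives qs = 4p - 56. In a free market, 160 - 8p = 4p - 56 gives the equilibrium p* = 18, q* = 16.
Because the ceiling (16) lies below the market-clearing price, it is binding.
At p = 16: qd = 160 - 8·16 = 32 and qs = 4·16 - 56 = 8.
Quantity traded falls to 8. At q = 8 the demand price is (160 - 8)/8 = 19 and the supply price is (56 + 8)/4 = 16.
Deadweight loss = ½ · (19 - 16) · (16 - 8) = ½ · 3 · 8 = 12.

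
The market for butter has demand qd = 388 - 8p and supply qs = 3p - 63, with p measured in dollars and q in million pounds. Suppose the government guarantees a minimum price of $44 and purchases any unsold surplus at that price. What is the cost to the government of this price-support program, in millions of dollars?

Equilibrium: 388 - 8p = 3p - 63, so 451 = 11p and p* = 41, q* = 60.
The floor of 44 is above the equilibrium price 41, so it binds.
At p = 44: qd = 388 - 8·44 = 36 and qs = 3·44 - 63 = 69.
Surplus = qs - qd = 33.
Government expenditure = surplus × support price = 33 × 44 = 1452.

1452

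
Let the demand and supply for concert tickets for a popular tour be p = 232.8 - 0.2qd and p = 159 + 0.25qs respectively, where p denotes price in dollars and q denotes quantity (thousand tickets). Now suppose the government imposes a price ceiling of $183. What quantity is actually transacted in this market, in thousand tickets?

96

Rearranging demand gives qd = 1164 - 5p; rearranging supply gives qs = 4p - 636. In a free market, 1164 - 5p = 4p - 636 gives the equilibrium p* = 200, q* = 164.
Since 183 < 200, the ceiling is binding.
At p = 183: qd = 1164 - 5·183 = 249 and qs = 4·183 - 636 = 96.
The quantity actually transacted is the short side, supply: 96.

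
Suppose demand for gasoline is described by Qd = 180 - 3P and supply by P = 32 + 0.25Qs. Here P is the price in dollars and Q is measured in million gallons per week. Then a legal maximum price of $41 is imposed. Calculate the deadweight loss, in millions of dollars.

Rearranging supply gives Qs = 4P - 128. In a free market, 180 - 3P = 4P - 128 gives the equilibrium P* = 44, Q* = 48.
Since 41 < 44, the ceiling is binding.
At P = 41: Qd = 180 - 3·41 = 57 and Qs = 4·41 - 128 = 36.
Quantity traded falls to 36. At Q = 36 the demand price is (180 - 36)/3 = 48 and the supply price is (128 + 36)/4 = 41.
Deadweight loss = ½ · (48 - 41) · (48 - 36) = ½ · 7 · 12 = 42.

42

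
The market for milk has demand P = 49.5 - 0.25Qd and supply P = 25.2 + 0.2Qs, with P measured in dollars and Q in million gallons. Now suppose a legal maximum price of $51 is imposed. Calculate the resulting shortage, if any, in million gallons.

0

Rearranging demand gives Qd = 198 - 4P; rearranging supply gives Qs = 5P - 126. Equilibrium: 198 - 4P = 5P - 126, so 324 = 9P and P* = 36, Q* = 54.
Since 51 is above P* = 36, the ceiling does not bind and the free-market outcome prevails.
Since the control does not bind, there is no shortage.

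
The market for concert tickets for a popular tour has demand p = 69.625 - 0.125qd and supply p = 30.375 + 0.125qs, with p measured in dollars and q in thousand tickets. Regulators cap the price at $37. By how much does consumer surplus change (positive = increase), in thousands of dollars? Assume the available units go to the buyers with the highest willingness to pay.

13

Rearranging demand gives qd = 557 - 8p; rearranging supply gives qs = 8p - 243. In a free market, 557 - 8p = 8p - 243 gives the equilibrium p* = 50, q* = 157.
Because the ceiling (37) lies below the market-clearing price, it is binding.
At p = 37: qd = 557 - 8·37 = 261 and qs = 8·37 - 243 = 53.
Consumer surplus without the control is ½ · (69.625 - 50) · 157 = 1540.5625.
With the ceiling, 53 units are sold at 37 (assume they go to the highest-value buyers). The demand price at q = 53 is 63, so CS = ½ · [(69.625 - 37) + (63 - 37)] · 53 = 1553.5625.
Change in consumer surplus = 1553.5625 - 1540.5625 = 13.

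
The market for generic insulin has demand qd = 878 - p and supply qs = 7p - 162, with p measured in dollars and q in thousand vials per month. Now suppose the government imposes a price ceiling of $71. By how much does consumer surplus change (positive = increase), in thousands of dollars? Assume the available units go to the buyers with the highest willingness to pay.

-65519.5

Setting quantity demanded equal to quantity supplied, 878 - p = 7p - 162, gives p* = 130 and q* = 748.
Because the ceiling (71) lies below the market-clearing price, it is binding.
At p = 71: qd = 878 - 71 = 807 and qs = 7·71 - 162 = 335.
Consumer surplus without the control is ½ · (878 - 130) · 748 = 279752.
With the ceiling, 335 units are sold at 71 (assume they go to the highest-value buyers). The demand price at q = 335 is 543, so CS = ½ · [(878 - 71) + (543 - 71)] · 335 = 214232.5.
Change in consumer surplus = 214232.5 - 279752 = -65519.5.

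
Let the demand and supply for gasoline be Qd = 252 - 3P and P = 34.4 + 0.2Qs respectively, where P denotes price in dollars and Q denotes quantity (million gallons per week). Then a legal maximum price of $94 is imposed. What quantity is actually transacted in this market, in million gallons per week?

93

Rearranging supply gives Qs = 5P - 172. In a free market, 252 - 3P = 5P - 172 gives the equilibrium P* = 53, Q* = 93.
The ceiling of 94 is above the equilibrium price 53, so it is not binding; the market clears at P* = 53, Q* = 93.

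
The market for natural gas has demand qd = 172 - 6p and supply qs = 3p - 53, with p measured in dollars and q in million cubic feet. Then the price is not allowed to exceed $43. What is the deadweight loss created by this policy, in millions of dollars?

0

Equilibrium: 172 - 6p = 3p - 53, so 225 = 9p and p* = 25, q* = 22.
Since 43 is above p* = 25, the ceiling does not bind and the free-market outcome prevails.
Since the control does not bind, no trades are prevented and deadweight loss is zero.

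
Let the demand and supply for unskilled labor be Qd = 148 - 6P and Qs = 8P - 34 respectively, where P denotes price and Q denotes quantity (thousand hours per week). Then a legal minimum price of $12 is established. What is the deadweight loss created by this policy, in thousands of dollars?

0

Without the control the market clears where 148 - 6P = 8P - 34, i.e. P* = 13 and Q* = 70.
The floor of 12 is below the equilibrium price 13, so it is not binding; the market clears at P* = 13, Q* = 70.
Since the control does not bind, no trades are prevented and deadweight loss is zero.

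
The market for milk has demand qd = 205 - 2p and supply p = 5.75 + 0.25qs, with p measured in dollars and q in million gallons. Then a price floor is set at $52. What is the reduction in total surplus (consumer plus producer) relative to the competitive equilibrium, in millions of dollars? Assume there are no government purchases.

294

Rearranging supply gives qs = 4p - 23. Without the control the market clears where 205 - 2p = 4p - 23, i.e. p* = 38 and q* = 129.
Because the floor (52) lies above the market-clearing price, it is binding.
At p = 52: qd = 205 - 2·52 = 101 and qs = 4·52 - 23 = 185.
Quantity traded falls to 101. At q = 101 the demand price is (205 - 101)/2 = 52 and the supply price is (23 + 101)/4 = 31.
Deadweight loss = ½ · (52 - 31) · (129 - 101) = ½ · 21 · 28 = 294.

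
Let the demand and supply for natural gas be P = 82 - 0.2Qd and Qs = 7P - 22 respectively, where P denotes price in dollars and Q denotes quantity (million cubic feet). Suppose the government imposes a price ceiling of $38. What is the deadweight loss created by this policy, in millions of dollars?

0

Rearranging demand gives Qd = 410 - 5P. Setting quantity demanded equal to quantity supplied, 410 - 5P = 7P - 22, gives P* = 36 and Q* = 230.
Since 38 is above P* = 36, the ceiling does not bind and the free-market outcome prevails.
Since the control does not bind, no trades are prevented and deadweight loss is zero.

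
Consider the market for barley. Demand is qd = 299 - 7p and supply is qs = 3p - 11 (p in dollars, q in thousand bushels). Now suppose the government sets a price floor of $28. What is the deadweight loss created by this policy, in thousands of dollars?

Equilibrium: 299 - 7p = 3p - 11, so 310 = 10p and p* = 31, q* = 82.
The floor of 28 is below the equilibrium price 31, so it is not binding; the market clears at p* = 31, q* = 82.
Since the control does not bind, no trades are prevented and deadweight loss is zero.

0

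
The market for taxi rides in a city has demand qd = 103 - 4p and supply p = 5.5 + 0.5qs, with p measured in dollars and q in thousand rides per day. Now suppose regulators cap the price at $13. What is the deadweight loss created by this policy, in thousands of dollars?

Rearranging supply gives qs = 2p - 11. In a free market, 103 - 4p = 2p - 11 gives the equilibrium p* = 19, q* = 27.
The ceiling of 13 is below the equilibrium price 19, so it binds.
At p = 13: qd = 103 - 4·13 = 51 and qs = 2·13 - 11 = 15.
Quantity traded falls to 15. At q = 15 the demand price is (103 - 15)/4 = 22 and the supply price is (11 + 15)/2 = 13.
Deadweight loss = ½ · (22 - 13) · (27 - 15) = ½ · 9 · 12 = 54.

54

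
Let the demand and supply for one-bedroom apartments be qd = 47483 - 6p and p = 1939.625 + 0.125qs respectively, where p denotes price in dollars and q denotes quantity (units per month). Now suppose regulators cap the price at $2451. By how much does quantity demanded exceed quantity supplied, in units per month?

28686

Rearranging supply gives qs = 8p - 15517. In a free market, 47483 - 6p = 8p - 15517 gives the equilibrium p* = 4500, q* = 20483.
The ceiling of 2451 is below the equilibrium price 4500, so it binds.
At p = 2451: qd = 47483 - 6·2451 = 32777 and qs = 8·2451 - 15517 = 4091.
Shortage = qd - qs = 32777 - 4091 = 28686.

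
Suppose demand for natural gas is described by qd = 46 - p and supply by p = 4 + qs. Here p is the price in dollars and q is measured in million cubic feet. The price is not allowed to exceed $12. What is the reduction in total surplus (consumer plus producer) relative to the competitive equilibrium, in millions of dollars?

169

Rearranging supply gives qs = p - 4. Without the control the market clears where 46 - p = p - 4, i.e. p* = 25 and q* = 21.
The ceiling of 12 is below the equilibrium price 25, so it binds.
At p = 12: qd = 46 - 12 = 34 and qs = 12 - 4 = 8.
Quantity traded falls to 8. At q = 8 the demand price is 46 - 8 = 38 and the supply price is 4 + 8 = 12.
Deadweight loss = ½ · (38 - 12) · (21 - 8) = ½ · 26 · 13 = 169.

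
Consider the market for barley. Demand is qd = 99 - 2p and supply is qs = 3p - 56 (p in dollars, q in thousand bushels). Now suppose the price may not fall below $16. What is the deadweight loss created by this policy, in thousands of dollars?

Equilibrium: 99 - 2p = 3p - 56, so 155 = 5p and p* = 31, q* = 37.
Since 16 is below p* = 31, the floor does not bind and the free-market outcome prevails.
Since the control does not bind, no trades are prevented and deadweight loss is zero.

0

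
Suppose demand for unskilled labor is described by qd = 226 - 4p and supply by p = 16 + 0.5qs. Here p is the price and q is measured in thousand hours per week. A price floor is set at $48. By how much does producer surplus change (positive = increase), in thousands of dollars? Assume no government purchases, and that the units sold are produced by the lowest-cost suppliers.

70

Rearranging supply gives qs = 2p - 32. Without the control the market clears where 226 - 4p = 2p - 32, i.e. p* = 43 and q* = 54.
Since 48 > 43, the floor is binding.
At p = 48: qd = 226 - 4·48 = 34 and qs = 2·48 - 32 = 64.
Producer surplus without the control is ½ · (43 - 16) · 54 = 729.
With the floor, 34 units are sold at 48. The supply price at q = 34 is 33, so PS = ½ · [(48 - 16) + (48 - 33)] · 34 = 799.
Change in producer surplus = 799 - 729 = 70.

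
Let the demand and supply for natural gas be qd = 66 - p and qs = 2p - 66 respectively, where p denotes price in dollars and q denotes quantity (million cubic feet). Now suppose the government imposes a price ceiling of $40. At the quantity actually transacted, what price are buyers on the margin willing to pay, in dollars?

Setting quantity demanded equal to quantity supplied, 66 - p = 2p - 66, gives p* = 44 and q* = 22.
Since 40 < 44, the ceiling is binding.
At p = 40: qd = 66 - 40 = 26 and qs = 2·40 - 66 = 14.
Only 14 units reach the market. On the demand curve, the marginal buyer's willingness to pay at q = 14 is (66 - 14) = 52.

52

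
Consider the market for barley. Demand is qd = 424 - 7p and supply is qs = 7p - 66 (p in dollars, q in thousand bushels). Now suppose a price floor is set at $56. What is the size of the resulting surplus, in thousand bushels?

294

Setting quantity demanded equal to quantity supplied, 424 - 7p = 7p - 66, gives p* = 35 and q* = 179.
Since 56 > 35, the floor is binding.
At p = 56: qd = 424 - 7·56 = 32 and qs = 7·56 - 66 = 326.
Surplus = qs - qd = 326 - 32 = 294.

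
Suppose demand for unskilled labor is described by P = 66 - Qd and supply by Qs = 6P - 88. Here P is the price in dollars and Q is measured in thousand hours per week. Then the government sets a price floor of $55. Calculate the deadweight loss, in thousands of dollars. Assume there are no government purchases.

Rearranging demand gives Qd = 66 - P. Equilibrium: 66 - P = 6P - 88, so 154 = 7P and P* = 22, Q* = 44.
The floor of 55 is above the equilibrium price 22, so it binds.
At P = 55: Qd = 66 - 55 = 11 and Qs = 6·55 - 88 = 242.
Quantity traded falls to 11. At Q = 11 the demand price is 66 - 11 = 55 and the supply price is (88 + 11)/6 = 16.5.
Deadweight loss = ½ · (55 - 16.5) · (44 - 11) = ½ · 38.5 · 33 = 635.25.

635.25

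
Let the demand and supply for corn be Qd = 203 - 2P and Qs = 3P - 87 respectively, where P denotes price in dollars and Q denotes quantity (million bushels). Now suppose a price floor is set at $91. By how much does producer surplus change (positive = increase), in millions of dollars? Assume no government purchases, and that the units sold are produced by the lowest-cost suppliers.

-33

Setting quantity demanded equal to quantity supplied, 203 - 2P = 3P - 87, gives P* = 58 and Q* = 87.
Since 91 > 58, the floor is binding.
At P = 91: Qd = 203 - 2·91 = 21 and Qs = 3·91 - 87 = 186.
Producer surplus without the control is ½ · (58 - 29) · 87 = 1261.5.
With the floor, 21 units are sold at 91. The supply price at Q = 21 is 36, so PS = ½ · [(91 - 29) + (91 - 36)] · 21 = 1228.5.
Change in producer surplus = 1228.5 - 1261.5 = -33.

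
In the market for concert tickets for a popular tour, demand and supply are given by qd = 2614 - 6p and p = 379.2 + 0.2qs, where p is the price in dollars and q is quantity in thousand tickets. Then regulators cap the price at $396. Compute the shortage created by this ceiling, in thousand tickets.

154

Rearranging supply gives qs = 5p - 1896. In a free market, 2614 - 6p = 5p - 1896 gives the equilibrium p* = 410, q* = 154.
The ceiling of 396 is below the equilibrium price 410, so it binds.
At p = 396: qd = 2614 - 6·396 = 238 and qs = 5·396 - 1896 = 84.
Shortage = qd - qs = 238 - 84 = 154.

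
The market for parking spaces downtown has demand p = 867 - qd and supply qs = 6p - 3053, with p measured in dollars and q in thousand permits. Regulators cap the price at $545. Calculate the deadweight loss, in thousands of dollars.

4725

Rearranging demand gives qd = 867 - p. Equilibrium: 867 - p = 6p - 3053, so 3920 = 7p and p* = 560, q* = 307.
The ceiling of 545 is below the equilibrium price 560, so it binds.
At p = 545: qd = 867 - 545 = 322 and qs = 6·545 - 3053 = 217.
Quantity traded falls to 217. At q = 217 the demand price is 867 - 217 = 650 and the supply price is (3053 + 217)/6 = 545.
Deadweight loss = ½ · (650 - 545) · (307 - 217) = ½ · 105 · 90 = 4725.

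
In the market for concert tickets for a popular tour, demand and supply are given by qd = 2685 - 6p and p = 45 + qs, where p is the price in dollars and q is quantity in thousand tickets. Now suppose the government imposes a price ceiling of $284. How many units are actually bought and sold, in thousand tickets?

Rearranging supply gives qs = p - 45. Equilibrium: 2685 - 6p = p - 45, so 2730 = 7p and p* = 390, q* = 345.
Because the ceiling (284) lies below the market-clearing price, it is binding.
At p = 284: qd = 2685 - 6·284 = 981 and qs = 284 - 45 = 239.
The quantity actually transacted is the short side, supply: 239.

239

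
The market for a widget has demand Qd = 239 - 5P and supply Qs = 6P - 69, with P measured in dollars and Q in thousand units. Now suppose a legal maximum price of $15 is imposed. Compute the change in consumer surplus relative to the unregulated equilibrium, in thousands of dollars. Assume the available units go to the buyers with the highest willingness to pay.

-335.4

Without the control the market clears where 239 - 5P = 6P - 69, i.e. P* = 28 and Q* = 99.
Because the ceiling (15) lies below the market-clearing price, it is binding.
At P = 15: Qd = 239 - 5·15 = 164 and Qs = 6·15 - 69 = 21.
Consumer surplus without the control is ½ · (47.8 - 28) · 99 = 980.1.
With the ceiling, 21 units are sold at 15 (assume they go to the highest-value buyers). The demand price at Q = 21 is 43.6, so CS = ½ · [(47.8 - 15) + (43.6 - 15)] · 21 = 644.7.
Change in consumer surplus = 644.7 - 980.1 = -335.4.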